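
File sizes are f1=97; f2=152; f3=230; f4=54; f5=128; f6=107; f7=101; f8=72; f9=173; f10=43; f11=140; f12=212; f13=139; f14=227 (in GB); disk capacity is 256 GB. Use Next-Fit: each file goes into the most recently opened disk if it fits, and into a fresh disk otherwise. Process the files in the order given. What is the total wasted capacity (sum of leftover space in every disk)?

Put f1 (97 GB) in disk 1; 159 GB remain.
Put f2 (152 GB) in disk 1; 7 GB remain.
Put f3 (230 GB) in disk 2; 26 GB remain.
Put f4 (54 GB) in disk 3; 202 GB remain.
Put f5 (128 GB) in disk 3; 74 GB remain.
Put f6 (107 GB) in disk 4; 149 GB remain.
Put f7 (101 GB) in disk 4; 48 GB remain.
Put f8 (72 GB) in disk 5; 184 GB remain.
Put f9 (173 GB) in disk 5; 11 GB remain.
Put f10 (43 GB) in disk 6; 213 GB remain.
Put f11 (140 GB) in disk 6; 73 GB remain.
Put f12 (212 GB) in disk 7; 44 GB remain.
Put f13 (139 GB) in disk 8; 117 GB remain.
Put f14 (227 GB) in disk 9; 29 GB remain.
9 disks × 256 GB = 2304 GB; used 1875 GB; unused 429 GB.

429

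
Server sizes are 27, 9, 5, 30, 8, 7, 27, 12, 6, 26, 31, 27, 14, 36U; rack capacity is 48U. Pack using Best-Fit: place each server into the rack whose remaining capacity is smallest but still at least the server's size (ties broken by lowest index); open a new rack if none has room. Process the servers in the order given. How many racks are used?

7 racks

rack 1: place 27U, 21U left
rack 1: place 9U, 12U left
rack 1: place 5U, 7U left
rack 2: place 30U, 18U left
rack 2: place 8U, 10U left
rack 1: place 7U, 0U left
rack 3: place 27U, 21U left
rack 3: place 12U, 9U left
rack 3: place 6U, 3U left
rack 4: place 26U, 22U left
rack 5: place 31U, 17U left
rack 6: place 27U, 21U left
rack 5: place 14U, 3U left
rack 7: place 36U, 12U left
Final racks: [27,9,5,7] [30,8] [27,12,6] [26] [31,14] [27] [36].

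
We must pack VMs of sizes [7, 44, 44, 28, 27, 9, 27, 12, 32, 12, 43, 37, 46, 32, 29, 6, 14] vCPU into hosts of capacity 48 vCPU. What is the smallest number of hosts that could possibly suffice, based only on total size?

Total size = 7 + 44 + 44 + 28 + 27 + 9 + 27 + 12 + 32 + 12 + 43 + 37 + 46 + 32 + 29 + 6 + 14 = 449 vCPU.
⌈449 / 48⌉ = 10.

10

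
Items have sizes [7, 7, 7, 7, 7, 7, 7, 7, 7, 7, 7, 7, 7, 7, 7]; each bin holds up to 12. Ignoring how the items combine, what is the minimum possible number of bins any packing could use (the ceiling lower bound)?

Total size = 7 + 7 + 7 + 7 + 7 + 7 + 7 + 7 + 7 + 7 + 7 + 7 + 7 + 7 + 7 = 105.
⌈105 / 12⌉ = 9.

9 bins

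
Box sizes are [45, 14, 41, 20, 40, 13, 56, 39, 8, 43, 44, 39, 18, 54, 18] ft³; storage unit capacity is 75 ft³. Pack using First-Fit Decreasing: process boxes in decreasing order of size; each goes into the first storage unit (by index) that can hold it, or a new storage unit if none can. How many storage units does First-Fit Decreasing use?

Sorted descending: 56, 54, 45, 44, 43, 41, 40, 39, 39, 20, 18, 18, 14, 13, 8.
Put 56 ft³ in storage unit 1; 19 ft³ remain.
Put 54 ft³ in storage unit 2; 21 ft³ remain.
Put 45 ft³ in storage unit 3; 30 ft³ remain.
Put 44 ft³ in storage unit 4; 31 ft³ remain.
Put 43 ft³ in storage unit 5; 32 ft³ remain.
Put 41 ft³ in storage unit 6; 34 ft³ remain.
Put 40 ft³ in storage unit 7; 35 ft³ remain.
Put 39 ft³ in storage unit 8; 36 ft³ remain.
Put 39 ft³ in storage unit 9; 36 ft³ remain.
Put 20 ft³ in storage unit 2; 1 ft³ remain.
Put 18 ft³ in storage unit 1; 1 ft³ remain.
Put 18 ft³ in storage unit 3; 12 ft³ remain.
Put 14 ft³ in storage unit 4; 17 ft³ remain.
Put 13 ft³ in storage unit 4; 4 ft³ remain.
Put 8 ft³ in storage unit 3; 4 ft³ remain.

9 storage units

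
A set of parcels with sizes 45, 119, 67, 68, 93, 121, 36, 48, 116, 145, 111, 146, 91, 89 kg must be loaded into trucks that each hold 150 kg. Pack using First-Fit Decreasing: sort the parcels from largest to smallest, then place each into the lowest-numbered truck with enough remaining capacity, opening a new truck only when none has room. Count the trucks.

Sorted descending: 146, 145, 121, 119, 116, 111, 93, 91, 89, 68, 67, 48, 45, 36.
truck 1: place 146 kg, 4 kg left
truck 2: place 145 kg, 5 kg left
truck 3: place 121 kg, 29 kg left
truck 4: place 119 kg, 31 kg left
truck 5: place 116 kg, 34 kg left
truck 6: place 111 kg, 39 kg left
truck 7: place 93 kg, 57 kg left
truck 8: place 91 kg, 59 kg left
truck 9: place 89 kg, 61 kg left
truck 10: place 68 kg, 82 kg left
truck 10: place 67 kg, 15 kg left
truck 7: place 48 kg, 9 kg left
truck 8: place 45 kg, 14 kg left
truck 6: place 36 kg, 3 kg left
Final trucks: [146] [145] [121] [119] [116] [111,36] [93,48] [91,45] [89] [68,67].

10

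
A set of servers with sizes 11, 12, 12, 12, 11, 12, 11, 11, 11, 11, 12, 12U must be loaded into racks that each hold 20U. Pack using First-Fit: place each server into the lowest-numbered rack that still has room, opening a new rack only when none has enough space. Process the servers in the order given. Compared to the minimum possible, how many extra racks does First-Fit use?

First-Fit: [11] [12] [12] [12] [11] [12] [11] [11] [11] [11] [12] [12] → 12 racks.
12 servers exceed 10U (half the capacity), and no two of those can share a rack, so at least 12 racks are needed.
So 12 is already optimal.

0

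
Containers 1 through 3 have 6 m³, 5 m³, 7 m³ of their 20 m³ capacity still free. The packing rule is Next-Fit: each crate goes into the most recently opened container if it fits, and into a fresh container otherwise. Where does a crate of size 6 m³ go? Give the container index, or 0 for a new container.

Next-Fit only looks at container 3, which has 7 m³ free.
6 m³ fits there.

3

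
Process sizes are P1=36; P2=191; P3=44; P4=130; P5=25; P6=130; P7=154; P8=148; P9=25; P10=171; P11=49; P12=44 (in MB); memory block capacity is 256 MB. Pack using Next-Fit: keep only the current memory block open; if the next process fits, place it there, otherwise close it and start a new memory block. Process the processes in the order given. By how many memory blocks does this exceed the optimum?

1

Next-Fit: [36,191] [44,130,25] [130] [154] [148,25] [171,49] [44] → 7 memory blocks.
6 processes exceed 128 MB (half the capacity), and no two of those can share a memory block, so at least 6 memory blocks are needed.
An optimal packing achieves that bound: [191,49] [171,44,36] [154,44,25,25] [148] [130] [130] → 6 memory blocks.
Excess: 7 − 6 = 1.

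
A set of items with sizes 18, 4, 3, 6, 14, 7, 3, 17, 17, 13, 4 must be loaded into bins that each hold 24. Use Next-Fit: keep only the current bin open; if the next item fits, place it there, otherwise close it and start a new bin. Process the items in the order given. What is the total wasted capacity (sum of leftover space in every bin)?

38

18 → bin 1 (remaining 6)
4 → bin 1 (remaining 2)
3 → bin 2 (remaining 21)
6 → bin 2 (remaining 15)
14 → bin 2 (remaining 1)
7 → bin 3 (remaining 17)
3 → bin 3 (remaining 14)
17 → bin 4 (remaining 7)
17 → bin 5 (remaining 7)
13 → bin 6 (remaining 11)
4 → bin 6 (remaining 7)
6 bins × 24 = 144; used 106; unused 38.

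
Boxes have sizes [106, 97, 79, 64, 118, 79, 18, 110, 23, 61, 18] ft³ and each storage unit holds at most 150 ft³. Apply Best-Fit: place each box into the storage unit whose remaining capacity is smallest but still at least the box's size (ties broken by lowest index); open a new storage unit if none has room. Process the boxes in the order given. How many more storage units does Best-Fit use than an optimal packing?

0

Best-Fit: [106,18] [97] [79,64] [118,18] [79,61] [110,23] → 6 storage units.
Total size 773 ft³; any packing needs at least ⌈773/150⌉ = 6 storage units.
So 6 is already optimal.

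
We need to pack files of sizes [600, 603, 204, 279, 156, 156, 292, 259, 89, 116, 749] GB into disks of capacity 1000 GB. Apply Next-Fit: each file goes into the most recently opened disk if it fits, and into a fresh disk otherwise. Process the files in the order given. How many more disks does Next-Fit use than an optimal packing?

Next-Fit: [600] [603,204] [279,156,156,292] [259,89,116] [749] → 5 disks.
Total size 3503 GB; any packing needs at least ⌈3503/1000⌉ = 4 disks.
An optimal packing achieves that bound: [749,204] [603,292,89] [600,279,116] [259,156,156] → 4 disks.
Excess: 5 − 4 = 1.

1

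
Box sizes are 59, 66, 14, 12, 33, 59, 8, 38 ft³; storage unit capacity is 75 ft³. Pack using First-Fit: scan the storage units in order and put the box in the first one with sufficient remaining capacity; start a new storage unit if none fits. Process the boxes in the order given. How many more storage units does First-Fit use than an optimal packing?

First-Fit: [59,14] [66,8] [12,33] [59] [38] → 5 storage units.
Total size 289 ft³; any packing needs at least ⌈289/75⌉ = 4 storage units.
An optimal packing achieves that bound: [66,8] [59,14] [59,12] [38,33] → 4 storage units.
Excess: 5 − 4 = 1.

1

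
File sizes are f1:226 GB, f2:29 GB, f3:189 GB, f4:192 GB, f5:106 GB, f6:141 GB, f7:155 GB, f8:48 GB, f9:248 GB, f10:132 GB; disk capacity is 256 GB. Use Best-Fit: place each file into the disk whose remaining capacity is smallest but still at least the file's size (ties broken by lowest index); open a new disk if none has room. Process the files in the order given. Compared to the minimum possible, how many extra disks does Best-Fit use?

0

Best-Fit: [226,29] [189] [192,48] [106,141] [155] [248] [132] → 7 disks.
7 files exceed 128 GB (half the capacity), and no two of those can share a disk, so at least 7 disks are needed.
So 7 is already optimal.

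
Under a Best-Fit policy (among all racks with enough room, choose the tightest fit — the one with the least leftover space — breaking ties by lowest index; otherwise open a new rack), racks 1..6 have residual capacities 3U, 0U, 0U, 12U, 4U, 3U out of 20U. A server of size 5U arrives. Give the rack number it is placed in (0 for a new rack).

Racks with room: rack 4 (12U).
Tightest fit is rack 4 with 12U free.

4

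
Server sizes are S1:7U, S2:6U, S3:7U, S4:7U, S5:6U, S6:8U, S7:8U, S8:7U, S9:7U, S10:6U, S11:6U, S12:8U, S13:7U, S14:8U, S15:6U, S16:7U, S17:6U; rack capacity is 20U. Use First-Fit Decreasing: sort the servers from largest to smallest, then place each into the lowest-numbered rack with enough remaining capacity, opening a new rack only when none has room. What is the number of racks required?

Sorted descending: 8, 8, 8, 8, 7, 7, 7, 7, 7, 7, 7, 6, 6, 6, 6, 6, 6.
Put 8U in rack 1; 12U remain.
Put 8U in rack 1; 4U remain.
Put 8U in rack 2; 12U remain.
Put 8U in rack 2; 4U remain.
Put 7U in rack 3; 13U remain.
Put 7U in rack 3; 6U remain.
Put 7U in rack 4; 13U remain.
Put 7U in rack 4; 6U remain.
Put 7U in rack 5; 13U remain.
Put 7U in rack 5; 6U remain.
Put 7U in rack 6; 13U remain.
Put 6U in rack 3; 0U remain.
Put 6U in rack 4; 0U remain.
Put 6U in rack 5; 0U remain.
Put 6U in rack 6; 7U remain.
Put 6U in rack 6; 1U remain.
Put 6U in rack 7; 14U remain.

7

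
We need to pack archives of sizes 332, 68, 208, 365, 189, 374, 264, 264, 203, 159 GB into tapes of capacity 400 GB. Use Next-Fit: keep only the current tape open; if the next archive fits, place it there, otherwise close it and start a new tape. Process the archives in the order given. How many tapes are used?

tape 1: place 332 GB, 68 GB left
tape 1: place 68 GB, 0 GB left
tape 2: place 208 GB, 192 GB left
tape 3: place 365 GB, 35 GB left
tape 4: place 189 GB, 211 GB left
tape 5: place 374 GB, 26 GB left
tape 6: place 264 GB, 136 GB left
tape 7: place 264 GB, 136 GB left
tape 8: place 203 GB, 197 GB left
tape 8: place 159 GB, 38 GB left

8 tapes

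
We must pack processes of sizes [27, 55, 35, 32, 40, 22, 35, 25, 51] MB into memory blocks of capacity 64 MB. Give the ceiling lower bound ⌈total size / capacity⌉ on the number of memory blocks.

6 memory blocks

Total size = 27 + 55 + 35 + 32 + 40 + 22 + 35 + 25 + 51 = 322 MB.
⌈322 / 64⌉ = 6.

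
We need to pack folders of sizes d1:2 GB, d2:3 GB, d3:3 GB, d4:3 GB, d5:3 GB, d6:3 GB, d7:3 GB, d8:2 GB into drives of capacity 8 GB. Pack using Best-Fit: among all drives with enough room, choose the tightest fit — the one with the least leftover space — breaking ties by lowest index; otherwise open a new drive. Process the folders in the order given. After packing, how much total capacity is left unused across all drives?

2

drive 1: place d1 (2 GB), 6 GB left
drive 1: place d2 (3 GB), 3 GB left
drive 1: place d3 (3 GB), 0 GB left
drive 2: place d4 (3 GB), 5 GB left
drive 2: place d5 (3 GB), 2 GB left
drive 3: place d6 (3 GB), 5 GB left
drive 3: place d7 (3 GB), 2 GB left
drive 2: place d8 (2 GB), 0 GB left
3 drives × 8 GB = 24 GB; used 22 GB; unused 2 GB.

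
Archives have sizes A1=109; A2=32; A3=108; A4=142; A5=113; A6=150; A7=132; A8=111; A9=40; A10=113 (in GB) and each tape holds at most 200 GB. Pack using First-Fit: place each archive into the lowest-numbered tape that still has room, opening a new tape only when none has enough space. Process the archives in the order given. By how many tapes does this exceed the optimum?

First-Fit: [109,32,40] [108] [142] [113] [150] [132] [111] [113] → 8 tapes.
8 archives exceed 100 GB (half the capacity), and no two of those can share a tape, so at least 8 tapes are needed.
So 8 is already optimal.

0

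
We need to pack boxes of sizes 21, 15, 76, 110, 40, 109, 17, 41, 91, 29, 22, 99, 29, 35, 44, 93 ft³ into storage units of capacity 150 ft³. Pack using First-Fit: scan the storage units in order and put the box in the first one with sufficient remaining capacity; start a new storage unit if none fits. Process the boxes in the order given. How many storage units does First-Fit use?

7

Put 21 ft³ in storage unit 1; 129 ft³ remain.
Put 15 ft³ in storage unit 1; 114 ft³ remain.
Put 76 ft³ in storage unit 1; 38 ft³ remain.
Put 110 ft³ in storage unit 2; 40 ft³ remain.
Put 40 ft³ in storage unit 2; 0 ft³ remain.
Put 109 ft³ in storage unit 3; 41 ft³ remain.
Put 17 ft³ in storage unit 1; 21 ft³ remain.
Put 41 ft³ in storage unit 3; 0 ft³ remain.
Put 91 ft³ in storage unit 4; 59 ft³ remain.
Put 29 ft³ in storage unit 4; 30 ft³ remain.
Put 22 ft³ in storage unit 4; 8 ft³ remain.
Put 99 ft³ in storage unit 5; 51 ft³ remain.
Put 29 ft³ in storage unit 5; 22 ft³ remain.
Put 35 ft³ in storage unit 6; 115 ft³ remain.
Put 44 ft³ in storage unit 6; 71 ft³ remain.
Put 93 ft³ in storage unit 7; 57 ft³ remain.
Final storage units: [21,15,76,17] [110,40] [109,41] [91,29,22] [99,29] [35,44] [93].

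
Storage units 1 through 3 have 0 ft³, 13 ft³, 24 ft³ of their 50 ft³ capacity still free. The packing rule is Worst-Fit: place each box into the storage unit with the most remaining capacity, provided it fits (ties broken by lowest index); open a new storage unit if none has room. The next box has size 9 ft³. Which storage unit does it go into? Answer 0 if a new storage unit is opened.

Storage units with room: storage unit 2 (13 ft³), storage unit 3 (24 ft³).
Most room is storage unit 3 with 24 ft³ free.

3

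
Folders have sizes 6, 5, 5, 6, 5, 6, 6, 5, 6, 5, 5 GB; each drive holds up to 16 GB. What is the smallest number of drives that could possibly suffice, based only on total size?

Total size = 6 + 5 + 5 + 6 + 5 + 6 + 6 + 5 + 6 + 5 + 5 = 60 GB.
⌈60 / 16⌉ = 4.

4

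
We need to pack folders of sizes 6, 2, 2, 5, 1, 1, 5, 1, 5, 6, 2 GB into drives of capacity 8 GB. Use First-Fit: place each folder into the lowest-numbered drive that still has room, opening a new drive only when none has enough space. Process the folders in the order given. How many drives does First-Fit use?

5

Put 6 GB in drive 1; 2 GB remain.
Put 2 GB in drive 1; 0 GB remain.
Put 2 GB in drive 2; 6 GB remain.
Put 5 GB in drive 2; 1 GB remain.
Put 1 GB in drive 2; 0 GB remain.
Put 1 GB in drive 3; 7 GB remain.
Put 5 GB in drive 3; 2 GB remain.
Put 1 GB in drive 3; 1 GB remain.
Put 5 GB in drive 4; 3 GB remain.
Put 6 GB in drive 5; 2 GB remain.
Put 2 GB in drive 4; 1 GB remain.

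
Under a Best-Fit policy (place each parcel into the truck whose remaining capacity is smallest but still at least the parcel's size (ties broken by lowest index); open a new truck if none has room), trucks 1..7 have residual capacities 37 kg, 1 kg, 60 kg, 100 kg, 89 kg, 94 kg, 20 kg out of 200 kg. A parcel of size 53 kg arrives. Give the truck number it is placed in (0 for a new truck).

Trucks with room: truck 3 (60 kg), truck 4 (100 kg), truck 5 (89 kg), truck 6 (94 kg).
Tightest fit is truck 3 with 60 kg free.

3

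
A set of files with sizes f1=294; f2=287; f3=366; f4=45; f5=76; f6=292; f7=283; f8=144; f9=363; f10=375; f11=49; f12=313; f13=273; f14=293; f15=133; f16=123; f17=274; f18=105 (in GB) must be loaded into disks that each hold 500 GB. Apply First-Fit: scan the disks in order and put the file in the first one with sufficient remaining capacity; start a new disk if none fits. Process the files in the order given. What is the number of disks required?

disk 1: place f1 (294 GB), 206 GB left
disk 2: place f2 (287 GB), 213 GB left
disk 3: place f3 (366 GB), 134 GB left
disk 1: place f4 (45 GB), 161 GB left
disk 1: place f5 (76 GB), 85 GB left
disk 4: place f6 (292 GB), 208 GB left
disk 5: place f7 (283 GB), 217 GB left
disk 2: place f8 (144 GB), 69 GB left
disk 6: place f9 (363 GB), 137 GB left
disk 7: place f10 (375 GB), 125 GB left
disk 1: place f11 (49 GB), 36 GB left
disk 8: place f12 (313 GB), 187 GB left
disk 9: place f13 (273 GB), 227 GB left
disk 10: place f14 (293 GB), 207 GB left
disk 3: place f15 (133 GB), 1 GB left
disk 4: place f16 (123 GB), 85 GB left
disk 11: place f17 (274 GB), 226 GB left
disk 5: place f18 (105 GB), 112 GB left

11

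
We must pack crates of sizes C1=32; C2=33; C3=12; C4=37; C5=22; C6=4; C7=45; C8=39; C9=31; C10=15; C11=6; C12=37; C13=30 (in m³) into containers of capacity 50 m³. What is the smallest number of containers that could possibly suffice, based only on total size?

7

Total size = 32 + 33 + 12 + 37 + 22 + 4 + 45 + 39 + 31 + 15 + 6 + 37 + 30 = 343 m³.
⌈343 / 50⌉ = 7.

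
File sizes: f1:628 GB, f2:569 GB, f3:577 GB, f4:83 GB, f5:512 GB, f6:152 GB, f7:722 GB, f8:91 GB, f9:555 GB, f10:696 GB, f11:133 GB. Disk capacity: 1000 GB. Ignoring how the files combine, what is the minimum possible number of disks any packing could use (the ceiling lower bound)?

5

Total size = 628 + 569 + 577 + 83 + 512 + 152 + 722 + 91 + 555 + 696 + 133 = 4718 GB.
⌈4718 / 1000⌉ = 5.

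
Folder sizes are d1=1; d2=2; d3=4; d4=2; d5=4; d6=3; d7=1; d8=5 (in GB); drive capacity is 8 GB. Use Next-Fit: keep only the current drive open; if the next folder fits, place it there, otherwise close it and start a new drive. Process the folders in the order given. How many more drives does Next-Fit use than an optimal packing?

Next-Fit: [1,2,4] [2,4] [3,1] [5] → 4 drives.
Total size 22 GB; any packing needs at least ⌈22/8⌉ = 3 drives.
An optimal packing achieves that bound: [5,3] [4,4] [2,2,1,1] → 3 drives.
Excess: 4 − 3 = 1.

1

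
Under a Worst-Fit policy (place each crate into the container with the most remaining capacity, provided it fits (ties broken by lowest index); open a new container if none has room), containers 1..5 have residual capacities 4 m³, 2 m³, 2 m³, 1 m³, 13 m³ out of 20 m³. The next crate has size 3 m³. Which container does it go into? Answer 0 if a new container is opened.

5

Containers with room: container 1 (4 m³), container 5 (13 m³).
Most room is container 5 with 13 m³ free.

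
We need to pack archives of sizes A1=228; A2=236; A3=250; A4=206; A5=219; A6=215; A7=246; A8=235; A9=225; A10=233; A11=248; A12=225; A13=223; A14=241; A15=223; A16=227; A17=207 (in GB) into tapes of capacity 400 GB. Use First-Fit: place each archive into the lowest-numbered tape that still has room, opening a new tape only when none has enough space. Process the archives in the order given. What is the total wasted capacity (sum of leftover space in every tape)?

Put A1 (228 GB) in tape 1; 172 GB remain.
Put A2 (236 GB) in tape 2; 164 GB remain.
Put A3 (250 GB) in tape 3; 150 GB remain.
Put A4 (206 GB) in tape 4; 194 GB remain.
Put A5 (219 GB) in tape 5; 181 GB remain.
Put A6 (215 GB) in tape 6; 185 GB remain.
Put A7 (246 GB) in tape 7; 154 GB remain.
Put A8 (235 GB) in tape 8; 165 GB remain.
Put A9 (225 GB) in tape 9; 175 GB remain.
Put A10 (233 GB) in tape 10; 167 GB remain.
Put A11 (248 GB) in tape 11; 152 GB remain.
Put A12 (225 GB) in tape 12; 175 GB remain.
Put A13 (223 GB) in tape 13; 177 GB remain.
Put A14 (241 GB) in tape 14; 159 GB remain.
Put A15 (223 GB) in tape 15; 177 GB remain.
Put A16 (227 GB) in tape 16; 173 GB remain.
Put A17 (207 GB) in tape 17; 193 GB remain.
17 tapes × 400 GB = 6800 GB; used 3887 GB; unused 2913 GB.

2913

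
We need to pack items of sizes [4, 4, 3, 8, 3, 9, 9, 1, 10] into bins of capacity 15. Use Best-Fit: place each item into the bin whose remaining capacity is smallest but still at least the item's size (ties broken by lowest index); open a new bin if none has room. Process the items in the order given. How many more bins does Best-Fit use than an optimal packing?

1

Best-Fit: [4,4,3,3,1] [8] [9] [9] [10] → 5 bins.
Total size 51; any packing needs at least ⌈51/15⌉ = 4 bins.
An optimal packing achieves that bound: [10,4,1] [9,4] [9,3,3] [8] → 4 bins.
Excess: 5 − 4 = 1.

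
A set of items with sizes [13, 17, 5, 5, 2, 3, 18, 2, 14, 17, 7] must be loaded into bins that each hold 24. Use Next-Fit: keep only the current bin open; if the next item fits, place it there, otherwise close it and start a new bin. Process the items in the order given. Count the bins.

13 → bin 1 (remaining 11)
17 → bin 2 (remaining 7)
5 → bin 2 (remaining 2)
5 → bin 3 (remaining 19)
2 → bin 3 (remaining 17)
3 → bin 3 (remaining 14)
18 → bin 4 (remaining 6)
2 → bin 4 (remaining 4)
14 → bin 5 (remaining 10)
17 → bin 6 (remaining 7)
7 → bin 6 (remaining 0)
Final bins: [13] [17,5] [5,2,3] [18,2] [14] [17,7].

6 bins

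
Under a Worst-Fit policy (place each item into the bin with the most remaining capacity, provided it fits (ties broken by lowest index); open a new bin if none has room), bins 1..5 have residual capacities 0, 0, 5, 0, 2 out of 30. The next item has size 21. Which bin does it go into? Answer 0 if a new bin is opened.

No bin has ≥ 21 free, so a new bin is opened.

0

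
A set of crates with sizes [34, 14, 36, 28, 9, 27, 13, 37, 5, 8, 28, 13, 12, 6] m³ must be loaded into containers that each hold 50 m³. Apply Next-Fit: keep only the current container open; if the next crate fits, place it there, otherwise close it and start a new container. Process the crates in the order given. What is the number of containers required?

7

container 1: place 34 m³, 16 m³ left
container 1: place 14 m³, 2 m³ left
container 2: place 36 m³, 14 m³ left
container 3: place 28 m³, 22 m³ left
container 3: place 9 m³, 13 m³ left
container 4: place 27 m³, 23 m³ left
container 4: place 13 m³, 10 m³ left
container 5: place 37 m³, 13 m³ left
container 5: place 5 m³, 8 m³ left
container 5: place 8 m³, 0 m³ left
container 6: place 28 m³, 22 m³ left
container 6: place 13 m³, 9 m³ left
container 7: place 12 m³, 38 m³ left
container 7: place 6 m³, 32 m³ left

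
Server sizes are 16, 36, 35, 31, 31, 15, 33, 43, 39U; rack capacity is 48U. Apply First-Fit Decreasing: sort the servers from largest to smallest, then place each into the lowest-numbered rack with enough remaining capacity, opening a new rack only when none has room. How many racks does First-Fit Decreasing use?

Sorted descending: 43, 39, 36, 35, 33, 31, 31, 16, 15.
43U → rack 1 (remaining 5U)
39U → rack 2 (remaining 9U)
36U → rack 3 (remaining 12U)
35U → rack 4 (remaining 13U)
33U → rack 5 (remaining 15U)
31U → rack 6 (remaining 17U)
31U → rack 7 (remaining 17U)
16U → rack 6 (remaining 1U)
15U → rack 5 (remaining 0U)
Final racks: [43] [39] [36] [35] [33,15] [31,16] [31].

7 racks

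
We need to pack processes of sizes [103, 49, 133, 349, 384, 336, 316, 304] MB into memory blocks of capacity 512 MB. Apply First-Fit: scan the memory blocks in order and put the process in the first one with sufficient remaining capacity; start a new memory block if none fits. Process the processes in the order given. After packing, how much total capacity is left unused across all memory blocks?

1098

memory block 1: place 103 MB, 409 MB left
memory block 1: place 49 MB, 360 MB left
memory block 1: place 133 MB, 227 MB left
memory block 2: place 349 MB, 163 MB left
memory block 3: place 384 MB, 128 MB left
memory block 4: place 336 MB, 176 MB left
memory block 5: place 316 MB, 196 MB left
memory block 6: place 304 MB, 208 MB left
6 memory blocks × 512 MB = 3072 MB; used 1974 MB; unused 1098 MB.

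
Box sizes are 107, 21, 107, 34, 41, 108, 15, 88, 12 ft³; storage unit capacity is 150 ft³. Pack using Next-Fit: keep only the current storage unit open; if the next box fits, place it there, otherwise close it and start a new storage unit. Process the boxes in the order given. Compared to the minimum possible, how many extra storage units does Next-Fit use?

Next-Fit: [107,21] [107,34] [41,108] [15,88,12] → 4 storage units.
Total size 533 ft³; any packing needs at least ⌈533/150⌉ = 4 storage units.
So 4 is already optimal.

0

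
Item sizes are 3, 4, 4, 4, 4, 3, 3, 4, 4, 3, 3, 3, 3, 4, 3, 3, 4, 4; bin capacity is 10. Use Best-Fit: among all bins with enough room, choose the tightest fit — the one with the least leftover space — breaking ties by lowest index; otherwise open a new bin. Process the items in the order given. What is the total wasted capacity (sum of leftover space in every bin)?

3 → bin 1 (remaining 7)
4 → bin 1 (remaining 3)
4 → bin 2 (remaining 6)
4 → bin 2 (remaining 2)
4 → bin 3 (remaining 6)
3 → bin 1 (remaining 0)
3 → bin 3 (remaining 3)
4 → bin 4 (remaining 6)
4 → bin 4 (remaining 2)
3 → bin 3 (remaining 0)
3 → bin 5 (remaining 7)
3 → bin 5 (remaining 4)
3 → bin 5 (remaining 1)
4 → bin 6 (remaining 6)
3 → bin 6 (remaining 3)
3 → bin 6 (remaining 0)
4 → bin 7 (remaining 6)
4 → bin 7 (remaining 2)
7 bins × 10 = 70; used 63; unused 7.

7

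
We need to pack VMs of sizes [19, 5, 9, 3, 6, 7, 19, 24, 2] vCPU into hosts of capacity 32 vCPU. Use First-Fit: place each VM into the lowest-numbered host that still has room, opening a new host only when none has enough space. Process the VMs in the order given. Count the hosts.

19 vCPU → host 1 (remaining 13 vCPU)
5 vCPU → host 1 (remaining 8 vCPU)
9 vCPU → host 2 (remaining 23 vCPU)
3 vCPU → host 1 (remaining 5 vCPU)
6 vCPU → host 2 (remaining 17 vCPU)
7 vCPU → host 2 (remaining 10 vCPU)
19 vCPU → host 3 (remaining 13 vCPU)
24 vCPU → host 4 (remaining 8 vCPU)
2 vCPU → host 1 (remaining 3 vCPU)

4 hosts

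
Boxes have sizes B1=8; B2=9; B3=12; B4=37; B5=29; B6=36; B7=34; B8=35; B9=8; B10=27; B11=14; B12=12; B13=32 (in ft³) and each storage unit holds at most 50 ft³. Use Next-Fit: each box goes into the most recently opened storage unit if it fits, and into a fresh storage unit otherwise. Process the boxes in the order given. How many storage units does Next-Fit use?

8 storage units

B1 (8 ft³) → storage unit 1 (remaining 42 ft³)
B2 (9 ft³) → storage unit 1 (remaining 33 ft³)
B3 (12 ft³) → storage unit 1 (remaining 21 ft³)
B4 (37 ft³) → storage unit 2 (remaining 13 ft³)
B5 (29 ft³) → storage unit 3 (remaining 21 ft³)
B6 (36 ft³) → storage unit 4 (remaining 14 ft³)
B7 (34 ft³) → storage unit 5 (remaining 16 ft³)
B8 (35 ft³) → storage unit 6 (remaining 15 ft³)
B9 (8 ft³) → storage unit 6 (remaining 7 ft³)
B10 (27 ft³) → storage unit 7 (remaining 23 ft³)
B11 (14 ft³) → storage unit 7 (remaining 9 ft³)
B12 (12 ft³) → storage unit 8 (remaining 38 ft³)
B13 (32 ft³) → storage unit 8 (remaining 6 ft³)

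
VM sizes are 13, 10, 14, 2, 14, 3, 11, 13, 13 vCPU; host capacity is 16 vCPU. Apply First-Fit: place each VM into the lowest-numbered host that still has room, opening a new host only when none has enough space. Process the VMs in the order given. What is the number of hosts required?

host 1: place 13 vCPU, 3 vCPU left
host 2: place 10 vCPU, 6 vCPU left
host 3: place 14 vCPU, 2 vCPU left
host 1: place 2 vCPU, 1 vCPU left
host 4: place 14 vCPU, 2 vCPU left
host 2: place 3 vCPU, 3 vCPU left
host 5: place 11 vCPU, 5 vCPU left
host 6: place 13 vCPU, 3 vCPU left
host 7: place 13 vCPU, 3 vCPU left

7 hosts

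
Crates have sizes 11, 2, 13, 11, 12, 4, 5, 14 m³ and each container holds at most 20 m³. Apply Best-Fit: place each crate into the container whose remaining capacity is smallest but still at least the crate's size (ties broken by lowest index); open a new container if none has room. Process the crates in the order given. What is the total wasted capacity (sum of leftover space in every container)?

28

11 m³ → container 1 (remaining 9 m³)
2 m³ → container 1 (remaining 7 m³)
13 m³ → container 2 (remaining 7 m³)
11 m³ → container 3 (remaining 9 m³)
12 m³ → container 4 (remaining 8 m³)
4 m³ → container 1 (remaining 3 m³)
5 m³ → container 2 (remaining 2 m³)
14 m³ → container 5 (remaining 6 m³)
5 containers × 20 m³ = 100 m³; used 72 m³; unused 28 m³.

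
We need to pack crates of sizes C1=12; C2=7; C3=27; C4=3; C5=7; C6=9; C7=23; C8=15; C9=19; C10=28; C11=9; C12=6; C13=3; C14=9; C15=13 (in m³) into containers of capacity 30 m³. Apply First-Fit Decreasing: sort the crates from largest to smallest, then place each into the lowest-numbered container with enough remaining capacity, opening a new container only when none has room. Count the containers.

7

Sorted descending: 28, 27, 23, 19, 15, 13, 12, 9, 9, 9, 7, 7, 6, 3, 3.
container 1: place 28 m³, 2 m³ left
container 2: place 27 m³, 3 m³ left
container 3: place 23 m³, 7 m³ left
container 4: place 19 m³, 11 m³ left
container 5: place 15 m³, 15 m³ left
container 5: place 13 m³, 2 m³ left
container 6: place 12 m³, 18 m³ left
container 4: place 9 m³, 2 m³ left
container 6: place 9 m³, 9 m³ left
container 6: place 9 m³, 0 m³ left
container 3: place 7 m³, 0 m³ left
container 7: place 7 m³, 23 m³ left
container 7: place 6 m³, 17 m³ left
container 2: place 3 m³, 0 m³ left
container 7: place 3 m³, 14 m³ left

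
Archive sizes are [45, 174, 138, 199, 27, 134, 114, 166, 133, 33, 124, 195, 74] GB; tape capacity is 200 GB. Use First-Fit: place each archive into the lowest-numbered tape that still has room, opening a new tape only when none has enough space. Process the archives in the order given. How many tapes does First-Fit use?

45 GB → tape 1 (remaining 155 GB)
174 GB → tape 2 (remaining 26 GB)
138 GB → tape 1 (remaining 17 GB)
199 GB → tape 3 (remaining 1 GB)
27 GB → tape 4 (remaining 173 GB)
134 GB → tape 4 (remaining 39 GB)
114 GB → tape 5 (remaining 86 GB)
166 GB → tape 6 (remaining 34 GB)
133 GB → tape 7 (remaining 67 GB)
33 GB → tape 4 (remaining 6 GB)
124 GB → tape 8 (remaining 76 GB)
195 GB → tape 9 (remaining 5 GB)
74 GB → tape 5 (remaining 12 GB)

9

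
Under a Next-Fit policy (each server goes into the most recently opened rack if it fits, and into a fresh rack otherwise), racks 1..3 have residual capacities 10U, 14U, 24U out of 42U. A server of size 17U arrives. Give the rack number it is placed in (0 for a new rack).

3

Next-Fit only looks at rack 3, which has 24U free.
17U fits there.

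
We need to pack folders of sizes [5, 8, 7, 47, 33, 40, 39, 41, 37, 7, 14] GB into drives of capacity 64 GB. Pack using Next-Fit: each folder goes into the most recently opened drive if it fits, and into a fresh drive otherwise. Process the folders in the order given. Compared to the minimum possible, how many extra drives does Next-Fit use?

Next-Fit: [5,8,7] [47] [33] [40] [39] [41] [37,7,14] → 7 drives.
6 folders exceed 32 GB (half the capacity), and no two of those can share a drive, so at least 6 drives are needed.
An optimal packing achieves that bound: [47,14] [41,8,7,7] [40,5] [39] [37] [33] → 6 drives.
Excess: 7 − 6 = 1.

1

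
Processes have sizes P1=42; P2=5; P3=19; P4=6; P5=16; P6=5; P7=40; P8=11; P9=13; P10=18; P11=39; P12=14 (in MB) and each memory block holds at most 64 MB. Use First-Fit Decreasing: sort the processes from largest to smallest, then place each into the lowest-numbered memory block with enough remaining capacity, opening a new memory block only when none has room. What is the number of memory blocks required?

4

Sorted descending: 42, 40, 39, 19, 18, 16, 14, 13, 11, 6, 5, 5.
memory block 1: place 42 MB, 22 MB left
memory block 2: place 40 MB, 24 MB left
memory block 3: place 39 MB, 25 MB left
memory block 1: place 19 MB, 3 MB left
memory block 2: place 18 MB, 6 MB left
memory block 3: place 16 MB, 9 MB left
memory block 4: place 14 MB, 50 MB left
memory block 4: place 13 MB, 37 MB left
memory block 4: place 11 MB, 26 MB left
memory block 2: place 6 MB, 0 MB left
memory block 3: place 5 MB, 4 MB left
memory block 4: place 5 MB, 21 MB left
Final memory blocks: [42,19] [40,18,6] [39,16,5] [14,13,11,5].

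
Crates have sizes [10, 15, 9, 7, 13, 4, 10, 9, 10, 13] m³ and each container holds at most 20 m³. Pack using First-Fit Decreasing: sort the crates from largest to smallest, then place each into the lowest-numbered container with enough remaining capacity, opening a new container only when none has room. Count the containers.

6

Sorted descending: 15, 13, 13, 10, 10, 10, 9, 9, 7, 4.
15 m³ → container 1 (remaining 5 m³)
13 m³ → container 2 (remaining 7 m³)
13 m³ → container 3 (remaining 7 m³)
10 m³ → container 4 (remaining 10 m³)
10 m³ → container 4 (remaining 0 m³)
10 m³ → container 5 (remaining 10 m³)
9 m³ → container 5 (remaining 1 m³)
9 m³ → container 6 (remaining 11 m³)
7 m³ → container 2 (remaining 0 m³)
4 m³ → container 1 (remaining 1 m³)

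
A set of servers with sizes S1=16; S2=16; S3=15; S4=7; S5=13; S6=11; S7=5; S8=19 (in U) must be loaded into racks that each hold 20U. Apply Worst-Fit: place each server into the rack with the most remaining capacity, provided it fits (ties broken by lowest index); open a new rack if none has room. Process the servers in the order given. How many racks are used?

6

S1 (16U) → rack 1 (remaining 4U)
S2 (16U) → rack 2 (remaining 4U)
S3 (15U) → rack 3 (remaining 5U)
S4 (7U) → rack 4 (remaining 13U)
S5 (13U) → rack 4 (remaining 0U)
S6 (11U) → rack 5 (remaining 9U)
S7 (5U) → rack 5 (remaining 4U)
S8 (19U) → rack 6 (remaining 1U)
Final racks: [16] [16] [15] [7,13] [11,5] [19].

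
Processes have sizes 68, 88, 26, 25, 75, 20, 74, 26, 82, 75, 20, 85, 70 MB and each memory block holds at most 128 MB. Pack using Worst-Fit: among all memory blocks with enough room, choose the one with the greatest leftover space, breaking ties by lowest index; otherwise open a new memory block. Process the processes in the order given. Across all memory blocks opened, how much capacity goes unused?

memory block 1: place 68 MB, 60 MB left
memory block 2: place 88 MB, 40 MB left
memory block 1: place 26 MB, 34 MB left
memory block 2: place 25 MB, 15 MB left
memory block 3: place 75 MB, 53 MB left
memory block 3: place 20 MB, 33 MB left
memory block 4: place 74 MB, 54 MB left
memory block 4: place 26 MB, 28 MB left
memory block 5: place 82 MB, 46 MB left
memory block 6: place 75 MB, 53 MB left
memory block 6: place 20 MB, 33 MB left
memory block 7: place 85 MB, 43 MB left
memory block 8: place 70 MB, 58 MB left
8 memory blocks × 128 MB = 1024 MB; used 734 MB; unused 290 MB.

290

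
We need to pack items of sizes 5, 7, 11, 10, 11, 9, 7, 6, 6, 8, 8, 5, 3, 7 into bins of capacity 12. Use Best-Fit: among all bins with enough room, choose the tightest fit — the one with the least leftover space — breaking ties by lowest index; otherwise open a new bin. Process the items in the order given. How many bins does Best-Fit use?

10 bins

5 → bin 1 (remaining 7)
7 → bin 1 (remaining 0)
11 → bin 2 (remaining 1)
10 → bin 3 (remaining 2)
11 → bin 4 (remaining 1)
9 → bin 5 (remaining 3)
7 → bin 6 (remaining 5)
6 → bin 7 (remaining 6)
6 → bin 7 (remaining 0)
8 → bin 8 (remaining 4)
8 → bin 9 (remaining 4)
5 → bin 6 (remaining 0)
3 → bin 5 (remaining 0)
7 → bin 10 (remaining 5)
Final bins: [5,7] [11] [10] [11] [9,3] [7,5] [6,6] [8] [8] [7].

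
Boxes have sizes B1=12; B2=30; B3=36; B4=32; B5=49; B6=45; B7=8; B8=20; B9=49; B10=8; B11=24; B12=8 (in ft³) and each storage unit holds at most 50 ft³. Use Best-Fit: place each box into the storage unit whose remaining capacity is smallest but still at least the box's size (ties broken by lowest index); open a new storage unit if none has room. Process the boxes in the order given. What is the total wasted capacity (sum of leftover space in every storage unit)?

29

storage unit 1: place B1 (12 ft³), 38 ft³ left
storage unit 1: place B2 (30 ft³), 8 ft³ left
storage unit 2: place B3 (36 ft³), 14 ft³ left
storage unit 3: place B4 (32 ft³), 18 ft³ left
storage unit 4: place B5 (49 ft³), 1 ft³ left
storage unit 5: place B6 (45 ft³), 5 ft³ left
storage unit 1: place B7 (8 ft³), 0 ft³ left
storage unit 6: place B8 (20 ft³), 30 ft³ left
storage unit 7: place B9 (49 ft³), 1 ft³ left
storage unit 2: place B10 (8 ft³), 6 ft³ left
storage unit 6: place B11 (24 ft³), 6 ft³ left
storage unit 3: place B12 (8 ft³), 10 ft³ left
7 storage units × 50 ft³ = 350 ft³; used 321 ft³; unused 29 ft³.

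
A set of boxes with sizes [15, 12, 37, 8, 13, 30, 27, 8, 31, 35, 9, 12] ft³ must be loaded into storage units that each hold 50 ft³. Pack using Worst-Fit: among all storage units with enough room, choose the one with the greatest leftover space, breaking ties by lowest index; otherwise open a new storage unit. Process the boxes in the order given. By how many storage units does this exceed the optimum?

1

Worst-Fit: [15,12,8,13] [37] [30,9] [27,8] [31,12] [35] → 6 storage units.
Total size 237 ft³; any packing needs at least ⌈237/50⌉ = 5 storage units.
An optimal packing achieves that bound: [37,13] [35,15] [31,12] [30,12,8] [27,9,8] → 5 storage units.
Excess: 6 − 5 = 1.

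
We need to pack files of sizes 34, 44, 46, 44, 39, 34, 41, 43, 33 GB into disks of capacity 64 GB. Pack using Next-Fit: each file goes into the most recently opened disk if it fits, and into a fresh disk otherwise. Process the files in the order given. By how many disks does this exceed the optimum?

0

Next-Fit: [34] [44] [46] [44] [39] [34] [41] [43] [33] → 9 disks.
9 files exceed 32 GB (half the capacity), and no two of those can share a disk, so at least 9 disks are needed.
So 9 is already optimal.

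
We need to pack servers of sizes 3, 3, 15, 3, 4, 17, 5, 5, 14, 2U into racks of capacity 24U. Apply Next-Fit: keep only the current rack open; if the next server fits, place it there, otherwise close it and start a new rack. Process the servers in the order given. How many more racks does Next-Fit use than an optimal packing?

1

Next-Fit: [3,3,15,3] [4,17] [5,5,14] [2] → 4 racks.
Total size 71U; any packing needs at least ⌈71/24⌉ = 3 racks.
An optimal packing achieves that bound: [17,5,2] [15,5,4] [14,3,3,3] → 3 racks.
Excess: 4 − 3 = 1.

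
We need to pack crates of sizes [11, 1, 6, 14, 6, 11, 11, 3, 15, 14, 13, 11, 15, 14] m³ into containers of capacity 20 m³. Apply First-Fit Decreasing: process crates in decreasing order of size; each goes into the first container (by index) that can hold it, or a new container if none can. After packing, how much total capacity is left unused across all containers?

Sorted descending: 15, 15, 14, 14, 14, 13, 11, 11, 11, 11, 6, 6, 3, 1.
15 m³ → container 1 (remaining 5 m³)
15 m³ → container 2 (remaining 5 m³)
14 m³ → container 3 (remaining 6 m³)
14 m³ → container 4 (remaining 6 m³)
14 m³ → container 5 (remaining 6 m³)
13 m³ → container 6 (remaining 7 m³)
11 m³ → container 7 (remaining 9 m³)
11 m³ → container 8 (remaining 9 m³)
11 m³ → container 9 (remaining 9 m³)
11 m³ → container 10 (remaining 9 m³)
6 m³ → container 3 (remaining 0 m³)
6 m³ → container 4 (remaining 0 m³)
3 m³ → container 1 (remaining 2 m³)
1 m³ → container 1 (remaining 1 m³)
10 containers × 20 m³ = 200 m³; used 145 m³; unused 55 m³.

55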